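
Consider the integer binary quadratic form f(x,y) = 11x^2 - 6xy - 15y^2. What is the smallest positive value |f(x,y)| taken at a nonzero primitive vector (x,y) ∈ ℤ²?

descent: ρ → (-15,6,11)  [lands on river]
river: ρ → (11,16,-10)
river: ρ → (-10,24,3)
river: ρ → (3,24,-10)
river: ρ → (-10,16,11)
river: ρ → (11,6,-15)
river: ρ → (-15,24,2)
river: ρ → (2,24,-15)
closes: descent 1, river 8
min |a| on river = 2

2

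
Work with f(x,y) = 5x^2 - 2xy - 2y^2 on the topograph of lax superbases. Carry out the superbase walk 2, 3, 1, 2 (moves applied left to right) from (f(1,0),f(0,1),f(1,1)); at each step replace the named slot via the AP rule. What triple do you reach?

start (5,-2,1) = (f(1,0),f(0,1),f(1,1))
replace slot 2: 2·(5+1) − (-2) = 14 → (5,14,1)
replace slot 3: 2·(5+14) − 1 = 37 → (5,14,37)
replace slot 1: 2·(14+37) − 5 = 97 → (97,14,37)
replace slot 2: 2·(97+37) − 14 = 254 → (97,254,37)

97,254,37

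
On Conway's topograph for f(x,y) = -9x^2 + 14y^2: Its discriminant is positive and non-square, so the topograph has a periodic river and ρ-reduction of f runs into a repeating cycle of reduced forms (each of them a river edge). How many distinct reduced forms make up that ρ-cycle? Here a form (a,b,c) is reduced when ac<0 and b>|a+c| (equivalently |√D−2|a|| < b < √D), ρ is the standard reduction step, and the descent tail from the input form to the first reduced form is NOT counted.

D = 504, ⌊√D⌋ = 22
descent: ρ → (14,0,-9)
descent: ρ → (-9,18,5)  [lands on river]
river: ρ → (5,22,-1)
river: ρ → (-1,22,5)
river: ρ → (5,18,-9)
ρ-cycle length = 4 (tail of 2 descent steps not counted)

4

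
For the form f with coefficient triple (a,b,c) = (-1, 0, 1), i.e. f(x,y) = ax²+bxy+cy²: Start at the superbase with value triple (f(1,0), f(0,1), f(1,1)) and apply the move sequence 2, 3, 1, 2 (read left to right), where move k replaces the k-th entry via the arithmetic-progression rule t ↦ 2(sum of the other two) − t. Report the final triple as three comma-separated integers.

start (-1,1,0) = (f(1,0),f(0,1),f(1,1))
replace slot 2: 2·((-1)+0) − 1 = -3 → (-1,-3,0)
replace slot 3: 2·((-1)+(-3)) − 0 = -8 → (-1,-3,-8)
replace slot 1: 2·((-3)+(-8)) − (-1) = -21 → (-21,-3,-8)
replace slot 2: 2·((-21)+(-8)) − (-3) = -55 → (-21,-55,-8)

-21,-55,-8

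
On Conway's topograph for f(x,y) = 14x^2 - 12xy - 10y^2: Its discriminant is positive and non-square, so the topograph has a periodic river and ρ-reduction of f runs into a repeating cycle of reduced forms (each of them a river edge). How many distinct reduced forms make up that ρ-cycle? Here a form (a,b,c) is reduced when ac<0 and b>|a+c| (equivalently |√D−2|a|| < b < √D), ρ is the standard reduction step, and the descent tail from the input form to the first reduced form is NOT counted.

D = 704, ⌊√D⌋ = 26
descent: ρ → (-10,12,14)  [lands on river]
river: ρ → (14,16,-8)
river: ρ → (-8,16,14)
river: ρ → (14,12,-10)
river: ρ → (-10,8,16)
river: ρ → (16,24,-2)
river: ρ → (-2,24,16)
river: ρ → (16,8,-10)
ρ-cycle length = 8 (tail of 1 descent step not counted)

8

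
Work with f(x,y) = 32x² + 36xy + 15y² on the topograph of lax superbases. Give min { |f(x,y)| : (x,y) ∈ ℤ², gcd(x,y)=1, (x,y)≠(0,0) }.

translate: b→-28 (≡36 mod 64), so (32,36,15)→(32,-28,11)
flip: (32,-28,11)→(11,28,32)
translate: b→6 (≡28 mod 22), so (11,28,32)→(11,6,15)
reduced (well bottom): (11,6,15) with a≤c, −a<b≤a
well minimum = a = 11

11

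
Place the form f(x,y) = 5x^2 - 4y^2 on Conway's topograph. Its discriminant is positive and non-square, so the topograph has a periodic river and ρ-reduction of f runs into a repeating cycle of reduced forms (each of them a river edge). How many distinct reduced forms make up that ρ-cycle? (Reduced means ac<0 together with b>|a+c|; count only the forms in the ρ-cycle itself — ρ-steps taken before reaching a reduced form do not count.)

D = 80, ⌊√D⌋ = 8
descent: ρ → (-4,8,1)  [lands on river]
river: ρ → (1,8,-4)
ρ-cycle length = 2 (tail of 1 descent step not counted)

2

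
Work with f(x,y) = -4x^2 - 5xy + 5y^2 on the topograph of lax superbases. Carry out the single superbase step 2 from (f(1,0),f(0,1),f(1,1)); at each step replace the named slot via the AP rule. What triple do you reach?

start (-4,5,-4) = (f(1,0),f(0,1),f(1,1))
replace slot 2: 2·((-4)+(-4)) − 5 = -21 → (-4,-21,-4)

-4,-21,-4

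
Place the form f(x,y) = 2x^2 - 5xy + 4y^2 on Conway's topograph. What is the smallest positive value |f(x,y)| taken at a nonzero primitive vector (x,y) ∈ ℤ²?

translate: b→-1 (≡-5 mod 4), so (2,-5,4)→(2,-1,1)
flip: (2,-1,1)→(1,1,2)
reduced (well bottom): (1,1,2) with a≤c, −a<b≤a
well minimum = a = 1

1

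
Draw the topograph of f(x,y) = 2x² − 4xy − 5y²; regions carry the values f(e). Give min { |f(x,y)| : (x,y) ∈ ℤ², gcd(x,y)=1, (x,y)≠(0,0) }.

descent: ρ → (-5,4,2)  [lands on river]
river: ρ → (2,4,-5)
river: ρ → (-5,6,1)
river: ρ → (1,6,-5)
closes: descent 1, river 4
min |a| on river = 1

1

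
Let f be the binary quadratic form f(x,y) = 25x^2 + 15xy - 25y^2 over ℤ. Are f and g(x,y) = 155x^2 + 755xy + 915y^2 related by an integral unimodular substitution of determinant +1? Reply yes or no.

D₁ = 2725, D₂ = 2725
river cycle of f (length 14): (-25, 35, 15), (15, 25, -35), (-35, 45, 5), (5, 45, -35), (-35, 25, 15), (15, 35, -25), (-25, 15, 25), (25, 35, -15), (-15, 25, 35), (35, 45, -5), … (4 more)
river cycle of g (length 14): (25, 15, -25), (-25, 35, 15), (15, 25, -35), (-35, 45, 5), (5, 45, -35), (-35, 25, 15), (15, 35, -25), (-25, 15, 25), (25, 35, -15), (-15, 25, 35), … (4 more)
cycles coincide ⇒ equivalent

yes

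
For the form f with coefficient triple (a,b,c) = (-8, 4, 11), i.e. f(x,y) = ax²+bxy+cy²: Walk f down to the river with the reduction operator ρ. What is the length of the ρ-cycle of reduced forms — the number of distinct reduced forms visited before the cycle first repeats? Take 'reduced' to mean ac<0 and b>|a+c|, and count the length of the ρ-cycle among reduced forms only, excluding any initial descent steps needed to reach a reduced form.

D = 368, ⌊√D⌋ = 19
river: ρ → (11,18,-1)
river: ρ → (-1,18,11)
river: ρ → (11,4,-8)
river: ρ → (-8,12,7)
river: ρ → (7,16,-4)
river: ρ → (-4,16,7)
river: ρ → (7,12,-8)
river: ρ → (-8,4,11)
ρ-cycle length = 8 (tail of 0 descent steps not counted)

8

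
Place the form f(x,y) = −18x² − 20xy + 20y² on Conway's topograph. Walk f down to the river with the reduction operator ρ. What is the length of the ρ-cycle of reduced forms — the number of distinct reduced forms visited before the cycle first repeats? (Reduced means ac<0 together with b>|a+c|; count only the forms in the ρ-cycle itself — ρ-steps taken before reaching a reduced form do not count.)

D = 1840, ⌊√D⌋ = 42
descent: ρ → (20,20,-18)  [lands on river]
river: ρ → (-18,16,22)
river: ρ → (22,28,-12)
river: ρ → (-12,20,30)
river: ρ → (30,40,-2)
river: ρ → (-2,40,30)
river: ρ → (30,20,-12)
river: ρ → (-12,28,22)
river: ρ → (22,16,-18)
river: ρ → (-18,20,20)
ρ-cycle length = 10 (tail of 1 descent step not counted)

10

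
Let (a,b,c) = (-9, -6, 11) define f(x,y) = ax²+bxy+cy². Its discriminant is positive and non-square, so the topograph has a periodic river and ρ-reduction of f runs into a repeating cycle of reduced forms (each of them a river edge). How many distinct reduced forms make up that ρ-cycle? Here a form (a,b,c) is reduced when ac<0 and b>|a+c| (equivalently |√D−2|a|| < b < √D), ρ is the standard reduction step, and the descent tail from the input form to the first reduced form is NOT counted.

D = 432, ⌊√D⌋ = 20
descent: ρ → (11,6,-9)  [lands on river]
river: ρ → (-9,12,8)
river: ρ → (8,20,-1)
river: ρ → (-1,20,8)
river: ρ → (8,12,-9)
river: ρ → (-9,6,11)
river: ρ → (11,16,-4)
river: ρ → (-4,16,11)
ρ-cycle length = 8 (tail of 1 descent step not counted)

8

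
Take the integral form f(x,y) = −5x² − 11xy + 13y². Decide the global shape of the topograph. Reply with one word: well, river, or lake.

D = b²−4ac = (-11)² − 4·(-5)·13 = 381
D > 0 non-square ⇒ indefinite ⇒ periodic river

river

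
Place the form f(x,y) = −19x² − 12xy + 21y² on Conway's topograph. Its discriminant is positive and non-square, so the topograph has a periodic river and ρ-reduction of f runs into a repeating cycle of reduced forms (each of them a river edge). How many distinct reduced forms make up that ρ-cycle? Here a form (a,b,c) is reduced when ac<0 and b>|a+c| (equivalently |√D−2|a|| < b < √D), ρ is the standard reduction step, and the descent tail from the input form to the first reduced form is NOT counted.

D = 1740, ⌊√D⌋ = 41
descent: ρ → (21,12,-19)  [lands on river]
river: ρ → (-19,26,14)
river: ρ → (14,30,-15)
river: ρ → (-15,30,14)
river: ρ → (14,26,-19)
river: ρ → (-19,12,21)
river: ρ → (21,30,-10)
river: ρ → (-10,30,21)
ρ-cycle length = 8 (tail of 1 descent step not counted)

8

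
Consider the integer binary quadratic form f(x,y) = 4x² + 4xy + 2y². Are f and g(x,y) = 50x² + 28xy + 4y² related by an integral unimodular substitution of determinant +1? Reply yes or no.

D₁ = -16, D₂ = -16
f: flip: (4,4,2)→(2,-4,4)
f: translate: b→0 (≡-4 mod 4), so (2,-4,4)→(2,0,2)
f: reduced (well bottom): (2,0,2) with a≤c, −a<b≤a
g: flip: (50,28,4)→(4,-28,50)
g: translate: b→4 (≡-28 mod 8), so (4,-28,50)→(4,4,2)
g: flip: (4,4,2)→(2,-4,4)
g: translate: b→0 (≡-4 mod 4), so (2,-4,4)→(2,0,2)
g: reduced (well bottom): (2,0,2) with a≤c, −a<b≤a
reduced forms (2, 0, 2) vs (2, 0, 2) ⇒ equivalent

yes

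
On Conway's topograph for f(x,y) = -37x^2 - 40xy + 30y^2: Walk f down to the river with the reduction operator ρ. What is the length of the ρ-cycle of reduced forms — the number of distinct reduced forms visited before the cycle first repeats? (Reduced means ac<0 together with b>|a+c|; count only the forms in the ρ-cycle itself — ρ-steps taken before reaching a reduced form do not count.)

D = 6040, ⌊√D⌋ = 77
descent: ρ → (30,40,-37)  [lands on river]
river: ρ → (-37,34,33)
river: ρ → (33,32,-38)
river: ρ → (-38,44,27)
river: ρ → (27,64,-18)
river: ρ → (-18,44,57)
river: ρ → (57,70,-5)
river: ρ → (-5,70,57)
river: ρ → (57,44,-18)
river: ρ → (-18,64,27)
river: ρ → (27,44,-38)
river: ρ → (-38,32,33)
river: ρ → (33,34,-37)
river: ρ → (-37,40,30)
river: ρ → (30,20,-47)
river: ρ → (-47,74,3)
river: ρ → (3,76,-22)
river: ρ → (-22,56,33)
river: ρ → (33,76,-2)
river: ρ → (-2,76,33)
river: ρ → (33,56,-22)
river: ρ → (-22,76,3)
river: ρ → (3,74,-47)
river: ρ → (-47,20,30)
ρ-cycle length = 24 (tail of 1 descent step not counted)

24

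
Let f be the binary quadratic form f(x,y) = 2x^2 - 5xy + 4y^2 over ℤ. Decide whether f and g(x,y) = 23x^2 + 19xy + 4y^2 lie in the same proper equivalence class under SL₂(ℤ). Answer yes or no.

D₁ = -7, D₂ = -7
f: translate: b→-1 (≡-5 mod 4), so (2,-5,4)→(2,-1,1)
f: flip: (2,-1,1)→(1,1,2)
f: reduced (well bottom): (1,1,2) with a≤c, −a<b≤a
g: flip: (23,19,4)→(4,-19,23)
g: translate: b→-3 (≡-19 mod 8), so (4,-19,23)→(4,-3,1)
g: flip: (4,-3,1)→(1,3,4)
g: translate: b→1 (≡3 mod 2), so (1,3,4)→(1,1,2)
g: reduced (well bottom): (1,1,2) with a≤c, −a<b≤a
reduced forms (1, 1, 2) vs (1, 1, 2) ⇒ equivalent

yes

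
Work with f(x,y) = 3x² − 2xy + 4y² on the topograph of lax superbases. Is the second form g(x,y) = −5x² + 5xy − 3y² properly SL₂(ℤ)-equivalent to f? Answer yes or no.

D₁ = -44, D₂ = -35
discriminants differ ⇒ not SL₂(ℤ)-equivalent

no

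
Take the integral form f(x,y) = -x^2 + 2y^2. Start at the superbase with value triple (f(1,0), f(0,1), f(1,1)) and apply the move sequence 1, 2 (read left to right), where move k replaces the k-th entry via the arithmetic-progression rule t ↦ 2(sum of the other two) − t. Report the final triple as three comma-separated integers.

start (-1,2,1) = (f(1,0),f(0,1),f(1,1))
replace slot 1: 2·(2+1) − (-1) = 7 → (7,2,1)
replace slot 2: 2·(7+1) − 2 = 14 → (7,14,1)

7,14,1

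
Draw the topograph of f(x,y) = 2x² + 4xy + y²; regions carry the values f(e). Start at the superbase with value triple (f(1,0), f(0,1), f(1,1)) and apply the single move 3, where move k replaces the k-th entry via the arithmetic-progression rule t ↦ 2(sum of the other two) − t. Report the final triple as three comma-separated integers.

start (2,1,7) = (f(1,0),f(0,1),f(1,1))
replace slot 3: 2·(2+1) − 7 = -1 → (2,1,-1)

2,1,-1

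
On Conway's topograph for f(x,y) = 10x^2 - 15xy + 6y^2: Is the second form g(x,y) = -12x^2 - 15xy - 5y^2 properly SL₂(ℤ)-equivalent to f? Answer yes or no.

D₁ = -15, D₂ = -15
f: translate: b→5 (≡-15 mod 20), so (10,-15,6)→(10,5,1)
f: flip: (10,5,1)→(1,-5,10)
f: translate: b→1 (≡-5 mod 2), so (1,-5,10)→(1,1,4)
f: reduced (well bottom): (1,1,4) with a≤c, −a<b≤a
g is negative-definite; reduce −g:
−g: translate: b→-9 (≡15 mod 24), so (12,15,5)→(12,-9,2)
−g: flip: (12,-9,2)→(2,9,12)
−g: translate: b→1 (≡9 mod 4), so (2,9,12)→(2,1,2)
−g: reduced (well bottom): (2,1,2) with a≤c, −a<b≤a
flip sign back: reduced form of g is (-2,-1,-2)
reduced forms (1, 1, 4) vs (-2, -1, -2) ⇒ inequivalent

no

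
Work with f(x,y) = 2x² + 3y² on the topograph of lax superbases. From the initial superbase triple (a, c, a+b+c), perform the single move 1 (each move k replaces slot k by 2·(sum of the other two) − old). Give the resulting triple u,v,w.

start (2,3,5) = (f(1,0),f(0,1),f(1,1))
replace slot 1: 2·(3+5) − 2 = 14 → (14,3,5)

14,3,5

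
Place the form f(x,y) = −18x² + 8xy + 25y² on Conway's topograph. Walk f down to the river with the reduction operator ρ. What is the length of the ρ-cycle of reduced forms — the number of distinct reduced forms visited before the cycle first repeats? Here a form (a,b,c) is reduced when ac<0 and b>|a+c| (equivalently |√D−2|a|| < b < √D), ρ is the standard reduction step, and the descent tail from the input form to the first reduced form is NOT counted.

D = 1864, ⌊√D⌋ = 43
river: ρ → (25,42,-1)
river: ρ → (-1,42,25)
river: ρ → (25,8,-18)
river: ρ → (-18,28,15)
river: ρ → (15,32,-14)
river: ρ → (-14,24,23)
river: ρ → (23,22,-15)
river: ρ → (-15,38,7)
river: ρ → (7,32,-30)
river: ρ → (-30,28,9)
river: ρ → (9,26,-33)
river: ρ → (-33,40,2)
river: ρ → (2,40,-33)
river: ρ → (-33,26,9)
river: ρ → (9,28,-30)
river: ρ → (-30,32,7)
river: ρ → (7,38,-15)
river: ρ → (-15,22,23)
river: ρ → (23,24,-14)
river: ρ → (-14,32,15)
river: ρ → (15,28,-18)
river: ρ → (-18,8,25)
ρ-cycle length = 22 (tail of 0 descent steps not counted)

22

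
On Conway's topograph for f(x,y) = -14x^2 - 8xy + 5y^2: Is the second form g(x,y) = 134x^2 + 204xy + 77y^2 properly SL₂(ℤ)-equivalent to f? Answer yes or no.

D₁ = 344, D₂ = 344
river cycle of f (length 10): (5, 18, -1), (-1, 18, 5), (5, 12, -10), (-10, 8, 7), (7, 6, -11), (-11, 16, 2), (2, 16, -11), (-11, 6, 7), (7, 8, -10), (-10, 12, 5)
river cycle of g (length 10): (7, 8, -10), (-10, 12, 5), (5, 18, -1), (-1, 18, 5), (5, 12, -10), (-10, 8, 7), (7, 6, -11), (-11, 16, 2), (2, 16, -11), (-11, 6, 7)
cycles coincide ⇒ equivalent

yes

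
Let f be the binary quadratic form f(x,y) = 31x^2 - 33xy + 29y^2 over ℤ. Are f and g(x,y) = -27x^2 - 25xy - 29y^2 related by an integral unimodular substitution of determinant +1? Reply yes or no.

D₁ = -2507, D₂ = -2507
f: translate: b→29 (≡-33 mod 62), so (31,-33,29)→(31,29,27)
f: flip: (31,29,27)→(27,-29,31)
f: translate: b→25 (≡-29 mod 54), so (27,-29,31)→(27,25,29)
f: reduced (well bottom): (27,25,29) with a≤c, −a<b≤a
g is negative-definite; reduce −g:
−g: reduced (well bottom): (27,25,29) with a≤c, −a<b≤a
flip sign back: reduced form of g is (-27,-25,-29)
reduced forms (27, 25, 29) vs (-27, -25, -29) ⇒ inequivalent

no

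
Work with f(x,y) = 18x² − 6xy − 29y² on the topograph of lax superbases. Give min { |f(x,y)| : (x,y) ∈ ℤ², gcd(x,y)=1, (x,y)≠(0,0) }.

descent: ρ → (-29,6,18)
descent: ρ → (18,30,-17)  [lands on river]
river: ρ → (-17,38,10)
river: ρ → (10,42,-9)
river: ρ → (-9,30,34)
river: ρ → (34,38,-5)
river: ρ → (-5,42,18)
closes: descent 2, river 6
min |a| on river = 5

5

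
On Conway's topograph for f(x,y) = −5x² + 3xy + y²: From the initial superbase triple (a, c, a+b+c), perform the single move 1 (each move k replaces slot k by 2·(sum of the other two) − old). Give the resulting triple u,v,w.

start (-5,1,-1) = (f(1,0),f(0,1),f(1,1))
replace slot 1: 2·(1+(-1)) − (-5) = 5 → (5,1,-1)

5,1,-1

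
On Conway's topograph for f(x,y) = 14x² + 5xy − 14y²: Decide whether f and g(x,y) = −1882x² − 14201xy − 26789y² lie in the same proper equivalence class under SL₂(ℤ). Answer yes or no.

D₁ = 809, D₂ = 809
river cycle of f (length 54): (-14, 23, 5), (5, 27, -4), (-4, 21, 23), (23, 25, -2), (-2, 27, 10), (10, 13, -16), (-16, 19, 7), (7, 23, -10), (-10, 17, 13), (13, 9, -14), … (44 more)
river cycle of g (length 54): (-14, 23, 5), (5, 27, -4), (-4, 21, 23), (23, 25, -2), (-2, 27, 10), (10, 13, -16), (-16, 19, 7), (7, 23, -10), (-10, 17, 13), (13, 9, -14), … (44 more)
cycles coincide ⇒ equivalent

yes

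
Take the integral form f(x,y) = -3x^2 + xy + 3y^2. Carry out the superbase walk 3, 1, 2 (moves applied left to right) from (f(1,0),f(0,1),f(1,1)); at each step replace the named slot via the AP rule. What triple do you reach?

start (-3,3,1) = (f(1,0),f(0,1),f(1,1))
replace slot 3: 2·((-3)+3) − 1 = -1 → (-3,3,-1)
replace slot 1: 2·(3+(-1)) − (-3) = 7 → (7,3,-1)
replace slot 2: 2·(7+(-1)) − 3 = 9 → (7,9,-1)

7,9,-1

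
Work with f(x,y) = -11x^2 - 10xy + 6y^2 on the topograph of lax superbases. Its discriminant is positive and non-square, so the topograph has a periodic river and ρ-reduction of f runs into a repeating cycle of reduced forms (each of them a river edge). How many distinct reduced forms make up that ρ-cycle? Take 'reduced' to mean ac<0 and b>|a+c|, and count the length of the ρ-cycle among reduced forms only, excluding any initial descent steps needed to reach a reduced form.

D = 364, ⌊√D⌋ = 19
descent: ρ → (6,10,-11)  [lands on river]
river: ρ → (-11,12,5)
river: ρ → (5,18,-2)
river: ρ → (-2,18,5)
river: ρ → (5,12,-11)
river: ρ → (-11,10,6)
river: ρ → (6,14,-7)
river: ρ → (-7,14,6)
ρ-cycle length = 8 (tail of 1 descent step not counted)

8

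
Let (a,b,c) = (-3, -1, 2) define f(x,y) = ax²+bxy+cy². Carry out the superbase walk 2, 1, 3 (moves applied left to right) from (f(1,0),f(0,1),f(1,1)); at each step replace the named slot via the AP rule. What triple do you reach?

start (-3,2,-2) = (f(1,0),f(0,1),f(1,1))
replace slot 2: 2·((-3)+(-2)) − 2 = -12 → (-3,-12,-2)
replace slot 1: 2·((-12)+(-2)) − (-3) = -25 → (-25,-12,-2)
replace slot 3: 2·((-25)+(-12)) − (-2) = -72 → (-25,-12,-72)

-25,-12,-72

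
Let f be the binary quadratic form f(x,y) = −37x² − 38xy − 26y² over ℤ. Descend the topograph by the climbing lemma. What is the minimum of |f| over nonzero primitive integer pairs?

translate: b→-36 (≡38 mod 74), so (37,38,26)→(37,-36,25)
flip: (37,-36,25)→(25,36,37)
translate: b→-14 (≡36 mod 50), so (25,36,37)→(25,-14,26)
reduced (well bottom): (25,-14,26) with a≤c, −a<b≤a
well minimum |f| = |-25| = 25 (negative-definite)

25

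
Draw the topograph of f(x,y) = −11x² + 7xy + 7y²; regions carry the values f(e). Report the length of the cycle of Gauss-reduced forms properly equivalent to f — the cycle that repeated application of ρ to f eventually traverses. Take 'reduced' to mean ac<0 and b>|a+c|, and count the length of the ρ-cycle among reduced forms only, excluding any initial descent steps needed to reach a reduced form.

D = 357, ⌊√D⌋ = 18
river: ρ → (7,7,-11)
river: ρ → (-11,15,3)
river: ρ → (3,15,-11)
river: ρ → (-11,7,7)
ρ-cycle length = 4 (tail of 0 descent steps not counted)

4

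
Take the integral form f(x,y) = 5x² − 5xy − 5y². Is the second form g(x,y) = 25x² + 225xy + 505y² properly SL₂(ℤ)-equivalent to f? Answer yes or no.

D₁ = 125, D₂ = 125
river cycle of f (length 2): (-5, 5, 5), (5, 5, -5)
river cycle of g (length 2): (5, 5, -5), (-5, 5, 5)
cycles coincide ⇒ equivalent

yes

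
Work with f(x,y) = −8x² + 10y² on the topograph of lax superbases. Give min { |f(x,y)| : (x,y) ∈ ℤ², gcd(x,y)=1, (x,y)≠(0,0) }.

descent: ρ → (10,0,-8)
descent: ρ → (-8,16,2)  [lands on river]
river: ρ → (2,16,-8)
closes: descent 2, river 2
min |a| on river = 2

2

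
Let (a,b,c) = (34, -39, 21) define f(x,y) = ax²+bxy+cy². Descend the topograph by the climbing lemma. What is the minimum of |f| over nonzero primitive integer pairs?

translate: b→29 (≡-39 mod 68), so (34,-39,21)→(34,29,16)
flip: (34,29,16)→(16,-29,34)
translate: b→3 (≡-29 mod 32), so (16,-29,34)→(16,3,21)
reduced (well bottom): (16,3,21) with a≤c, −a<b≤a
well minimum = a = 16

16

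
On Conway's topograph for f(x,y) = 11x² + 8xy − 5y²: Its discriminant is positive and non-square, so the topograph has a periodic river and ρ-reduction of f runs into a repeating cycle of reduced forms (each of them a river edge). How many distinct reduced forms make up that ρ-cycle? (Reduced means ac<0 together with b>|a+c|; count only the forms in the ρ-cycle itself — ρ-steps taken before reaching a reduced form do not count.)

D = 284, ⌊√D⌋ = 16
river: ρ → (-5,12,7)
river: ρ → (7,16,-1)
river: ρ → (-1,16,7)
river: ρ → (7,12,-5)
river: ρ → (-5,8,11)
river: ρ → (11,14,-2)
river: ρ → (-2,14,11)
river: ρ → (11,8,-5)
ρ-cycle length = 8 (tail of 0 descent steps not counted)

8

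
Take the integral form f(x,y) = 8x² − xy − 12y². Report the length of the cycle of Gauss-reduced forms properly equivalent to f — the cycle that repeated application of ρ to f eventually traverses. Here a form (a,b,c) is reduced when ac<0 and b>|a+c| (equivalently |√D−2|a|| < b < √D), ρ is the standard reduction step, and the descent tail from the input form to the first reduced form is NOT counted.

D = 385, ⌊√D⌋ = 19
descent: ρ → (-12,1,8)
descent: ρ → (8,15,-5)  [lands on river]
river: ρ → (-5,15,8)
river: ρ → (8,17,-3)
river: ρ → (-3,19,2)
river: ρ → (2,17,-12)
river: ρ → (-12,7,7)
river: ρ → (7,7,-12)
river: ρ → (-12,17,2)
river: ρ → (2,19,-3)
river: ρ → (-3,17,8)
ρ-cycle length = 10 (tail of 2 descent steps not counted)

10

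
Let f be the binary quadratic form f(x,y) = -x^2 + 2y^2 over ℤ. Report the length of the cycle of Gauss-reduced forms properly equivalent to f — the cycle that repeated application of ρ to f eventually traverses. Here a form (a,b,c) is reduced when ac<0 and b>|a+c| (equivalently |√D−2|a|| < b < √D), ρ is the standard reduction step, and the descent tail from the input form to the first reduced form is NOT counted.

D = 8, ⌊√D⌋ = 2
descent: ρ → (2,0,-1)
descent: ρ → (-1,2,1)  [lands on river]
river: ρ → (1,2,-1)
ρ-cycle length = 2 (tail of 2 descent steps not counted)

2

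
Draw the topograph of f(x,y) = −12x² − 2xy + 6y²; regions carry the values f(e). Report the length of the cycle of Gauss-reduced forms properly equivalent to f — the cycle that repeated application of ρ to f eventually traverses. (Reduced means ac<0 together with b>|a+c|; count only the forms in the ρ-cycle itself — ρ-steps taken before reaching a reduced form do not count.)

D = 292, ⌊√D⌋ = 17
descent: ρ → (6,14,-4)  [lands on river]
river: ρ → (-4,10,12)
river: ρ → (12,14,-2)
river: ρ → (-2,14,12)
river: ρ → (12,10,-4)
river: ρ → (-4,14,6)
river: ρ → (6,10,-8)
river: ρ → (-8,6,8)
river: ρ → (8,10,-6)
river: ρ → (-6,14,4)
river: ρ → (4,10,-12)
river: ρ → (-12,14,2)
river: ρ → (2,14,-12)
river: ρ → (-12,10,4)
river: ρ → (4,14,-6)
river: ρ → (-6,10,8)
river: ρ → (8,6,-8)
river: ρ → (-8,10,6)
ρ-cycle length = 18 (tail of 1 descent step not counted)

18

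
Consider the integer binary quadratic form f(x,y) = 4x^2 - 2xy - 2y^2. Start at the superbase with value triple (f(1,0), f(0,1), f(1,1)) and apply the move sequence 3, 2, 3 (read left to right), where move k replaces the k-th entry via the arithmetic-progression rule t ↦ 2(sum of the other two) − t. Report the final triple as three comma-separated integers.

start (4,-2,0) = (f(1,0),f(0,1),f(1,1))
replace slot 3: 2·(4+(-2)) − 0 = 4 → (4,-2,4)
replace slot 2: 2·(4+4) − (-2) = 18 → (4,18,4)
replace slot 3: 2·(4+18) − 4 = 40 → (4,18,40)

4,18,40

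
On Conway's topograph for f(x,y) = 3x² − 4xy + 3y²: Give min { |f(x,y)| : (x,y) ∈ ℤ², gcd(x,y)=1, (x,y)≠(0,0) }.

translate: b→2 (≡-4 mod 6), so (3,-4,3)→(3,2,2)
flip: (3,2,2)→(2,-2,3)
translate: b→2 (≡-2 mod 4), so (2,-2,3)→(2,2,3)
reduced (well bottom): (2,2,3) with a≤c, −a<b≤a
well minimum = a = 2

2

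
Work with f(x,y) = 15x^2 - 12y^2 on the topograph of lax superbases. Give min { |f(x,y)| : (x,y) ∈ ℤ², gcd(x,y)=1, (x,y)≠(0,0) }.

descent: ρ → (-12,24,3)  [lands on river]
river: ρ → (3,24,-12)
closes: descent 1, river 2
min |a| on river = 3

3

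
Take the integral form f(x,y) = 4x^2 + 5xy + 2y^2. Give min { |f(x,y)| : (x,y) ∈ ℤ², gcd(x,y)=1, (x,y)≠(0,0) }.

translate: b→-3 (≡5 mod 8), so (4,5,2)→(4,-3,1)
flip: (4,-3,1)→(1,3,4)
translate: b→1 (≡3 mod 2), so (1,3,4)→(1,1,2)
reduced (well bottom): (1,1,2) with a≤c, −a<b≤a
well minimum = a = 1

1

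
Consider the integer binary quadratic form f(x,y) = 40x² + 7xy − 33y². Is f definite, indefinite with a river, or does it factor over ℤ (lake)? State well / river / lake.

D = b²−4ac = 7² − 4·40·(-33) = 5329
D = 73² is a perfect square ⇒ form factors over ℤ ⇒ lakes

lake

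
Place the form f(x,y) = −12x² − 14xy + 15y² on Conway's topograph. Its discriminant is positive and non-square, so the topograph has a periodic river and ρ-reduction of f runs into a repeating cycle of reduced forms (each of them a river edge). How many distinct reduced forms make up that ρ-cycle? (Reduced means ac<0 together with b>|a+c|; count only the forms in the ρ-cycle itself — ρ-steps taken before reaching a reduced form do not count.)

D = 916, ⌊√D⌋ = 30
descent: ρ → (15,14,-12)  [lands on river]
river: ρ → (-12,10,17)
river: ρ → (17,24,-5)
river: ρ → (-5,26,12)
river: ρ → (12,22,-9)
river: ρ → (-9,14,20)
river: ρ → (20,26,-3)
river: ρ → (-3,28,11)
river: ρ → (11,16,-15)
river: ρ → (-15,14,12)
river: ρ → (12,10,-17)
river: ρ → (-17,24,5)
river: ρ → (5,26,-12)
river: ρ → (-12,22,9)
river: ρ → (9,14,-20)
river: ρ → (-20,26,3)
river: ρ → (3,28,-11)
river: ρ → (-11,16,15)
ρ-cycle length = 18 (tail of 1 descent step not counted)

18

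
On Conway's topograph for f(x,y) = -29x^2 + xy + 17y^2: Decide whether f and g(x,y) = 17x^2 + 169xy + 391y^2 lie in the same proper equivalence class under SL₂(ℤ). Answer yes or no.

D₁ = 1973, D₂ = 1973
river cycle of f (length 26): (17, 33, -13), (-13, 19, 31), (31, 43, -1), (-1, 43, 31), (31, 19, -13), (-13, 33, 17), (17, 35, -11), (-11, 31, 23), (23, 15, -19), (-19, 23, 19), … (16 more)
river cycle of g (length 26): (17, 33, -13), (-13, 19, 31), (31, 43, -1), (-1, 43, 31), (31, 19, -13), (-13, 33, 17), (17, 35, -11), (-11, 31, 23), (23, 15, -19), (-19, 23, 19), … (16 more)
cycles coincide ⇒ equivalent

yes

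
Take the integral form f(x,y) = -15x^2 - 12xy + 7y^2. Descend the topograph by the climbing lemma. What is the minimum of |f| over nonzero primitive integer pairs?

descent: ρ → (7,12,-15)  [lands on river]
river: ρ → (-15,18,4)
river: ρ → (4,22,-5)
river: ρ → (-5,18,12)
river: ρ → (12,6,-11)
river: ρ → (-11,16,7)
closes: descent 1, river 6
min |a| on river = 4

4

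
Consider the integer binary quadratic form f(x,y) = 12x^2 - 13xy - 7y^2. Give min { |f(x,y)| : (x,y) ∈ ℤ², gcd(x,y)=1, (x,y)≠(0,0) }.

descent: ρ → (-7,13,12)  [lands on river]
river: ρ → (12,11,-8)
river: ρ → (-8,21,2)
river: ρ → (2,19,-18)
river: ρ → (-18,17,3)
river: ρ → (3,19,-12)
river: ρ → (-12,5,10)
river: ρ → (10,15,-7)
closes: descent 1, river 8
min |a| on river = 2

2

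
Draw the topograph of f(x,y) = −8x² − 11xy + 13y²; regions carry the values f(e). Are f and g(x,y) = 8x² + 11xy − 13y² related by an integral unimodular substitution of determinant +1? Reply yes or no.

D₁ = 537, D₂ = 537
river cycle of f (length 16): (13, 11, -8), (-8, 21, 3), (3, 21, -8), (-8, 11, 13), (13, 15, -6), (-6, 21, 4), (4, 19, -11), (-11, 3, 12), (12, 21, -2), (-2, 23, 1), … (6 more)
river cycle of g (length 16): (-13, 15, 6), (6, 21, -4), (-4, 19, 11), (11, 3, -12), (-12, 21, 2), (2, 23, -1), (-1, 23, 2), (2, 21, -12), (-12, 3, 11), (11, 19, -4), … (6 more)
cycles differ ⇒ inequivalent

no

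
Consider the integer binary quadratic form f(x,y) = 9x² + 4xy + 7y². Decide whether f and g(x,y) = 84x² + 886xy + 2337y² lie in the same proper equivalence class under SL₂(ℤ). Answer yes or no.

D₁ = -236, D₂ = -236
f: flip: (9,4,7)→(7,-4,9)
f: reduced (well bottom): (7,-4,9) with a≤c, −a<b≤a
g: translate: b→46 (≡886 mod 168), so (84,886,2337)→(84,46,7)
g: flip: (84,46,7)→(7,-46,84)
g: translate: b→-4 (≡-46 mod 14), so (7,-46,84)→(7,-4,9)
g: reduced (well bottom): (7,-4,9) with a≤c, −a<b≤a
reduced forms (7, -4, 9) vs (7, -4, 9) ⇒ equivalent

yes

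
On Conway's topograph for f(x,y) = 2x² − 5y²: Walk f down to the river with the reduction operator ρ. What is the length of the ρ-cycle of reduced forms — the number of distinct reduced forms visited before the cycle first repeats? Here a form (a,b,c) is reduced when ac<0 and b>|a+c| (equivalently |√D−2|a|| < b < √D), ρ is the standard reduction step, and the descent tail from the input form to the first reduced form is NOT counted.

D = 40, ⌊√D⌋ = 6
descent: ρ → (-5,0,2)
descent: ρ → (2,4,-3)  [lands on river]
river: ρ → (-3,2,3)
river: ρ → (3,4,-2)
river: ρ → (-2,4,3)
river: ρ → (3,2,-3)
river: ρ → (-3,4,2)
ρ-cycle length = 6 (tail of 2 descent steps not counted)

6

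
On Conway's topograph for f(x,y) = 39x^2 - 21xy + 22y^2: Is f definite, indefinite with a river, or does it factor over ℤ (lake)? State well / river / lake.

D = b²−4ac = (-21)² − 4·39·22 = -2991
D < 0 ⇒ definite ⇒ every region one sign ⇒ single well

well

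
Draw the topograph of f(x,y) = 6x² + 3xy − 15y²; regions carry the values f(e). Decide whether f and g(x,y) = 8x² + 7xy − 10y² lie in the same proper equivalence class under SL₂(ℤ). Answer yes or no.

D₁ = 369, D₂ = 369
river cycle of f (length 10): (6, 15, -6), (-6, 9, 12), (12, 15, -3), (-3, 15, 12), (12, 9, -6), (-6, 15, 6), (6, 9, -12), (-12, 15, 3), (3, 15, -12), (-12, 9, 6)
river cycle of g (length 16): (-10, 13, 5), (5, 17, -4), (-4, 15, 9), (9, 3, -10), (-10, 17, 2), (2, 19, -1), (-1, 19, 2), (2, 17, -10), (-10, 3, 9), (9, 15, -4), … (6 more)
cycles differ ⇒ inequivalent

no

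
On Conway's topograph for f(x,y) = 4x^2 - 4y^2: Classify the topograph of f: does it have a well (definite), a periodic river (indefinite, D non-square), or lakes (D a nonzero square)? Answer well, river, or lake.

D = b²−4ac = 0² − 4·4·(-4) = 64
D = 8² is a perfect square ⇒ form factors over ℤ ⇒ lakes

lake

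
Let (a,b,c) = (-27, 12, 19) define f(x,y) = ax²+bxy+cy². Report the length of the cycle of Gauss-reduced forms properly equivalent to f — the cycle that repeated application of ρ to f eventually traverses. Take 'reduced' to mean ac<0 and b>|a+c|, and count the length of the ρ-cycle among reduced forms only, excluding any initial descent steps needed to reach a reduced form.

D = 2196, ⌊√D⌋ = 46
river: ρ → (19,26,-20)
river: ρ → (-20,14,25)
river: ρ → (25,36,-9)
river: ρ → (-9,36,25)
river: ρ → (25,14,-20)
river: ρ → (-20,26,19)
river: ρ → (19,12,-27)
river: ρ → (-27,42,4)
river: ρ → (4,46,-5)
river: ρ → (-5,44,13)
river: ρ → (13,34,-20)
river: ρ → (-20,46,1)
river: ρ → (1,46,-20)
river: ρ → (-20,34,13)
river: ρ → (13,44,-5)
river: ρ → (-5,46,4)
river: ρ → (4,42,-27)
river: ρ → (-27,12,19)
ρ-cycle length = 18 (tail of 0 descent steps not counted)

18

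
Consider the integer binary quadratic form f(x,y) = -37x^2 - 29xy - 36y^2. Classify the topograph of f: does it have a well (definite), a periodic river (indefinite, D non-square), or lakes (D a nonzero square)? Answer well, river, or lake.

D = b²−4ac = (-29)² − 4·(-37)·(-36) = -4487
D < 0 ⇒ definite ⇒ every region one sign ⇒ single well

well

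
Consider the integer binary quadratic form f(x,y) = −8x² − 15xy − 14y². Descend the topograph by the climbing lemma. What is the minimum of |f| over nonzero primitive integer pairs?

translate: b→-1 (≡15 mod 16), so (8,15,14)→(8,-1,7)
flip: (8,-1,7)→(7,1,8)
reduced (well bottom): (7,1,8) with a≤c, −a<b≤a
well minimum |f| = |-7| = 7 (negative-definite)

7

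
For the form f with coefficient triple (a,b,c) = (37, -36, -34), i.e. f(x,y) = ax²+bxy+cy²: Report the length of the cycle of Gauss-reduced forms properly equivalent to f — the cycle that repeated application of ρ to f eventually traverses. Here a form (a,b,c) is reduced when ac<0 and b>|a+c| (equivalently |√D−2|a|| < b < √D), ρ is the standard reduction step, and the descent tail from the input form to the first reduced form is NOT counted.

D = 6328, ⌊√D⌋ = 79
descent: ρ → (-34,36,37)  [lands on river]
river: ρ → (37,38,-33)
river: ρ → (-33,28,42)
river: ρ → (42,56,-19)
river: ρ → (-19,58,39)
river: ρ → (39,20,-38)
river: ρ → (-38,56,21)
river: ρ → (21,70,-17)
river: ρ → (-17,66,29)
river: ρ → (29,50,-33)
river: ρ → (-33,16,46)
river: ρ → (46,76,-3)
river: ρ → (-3,74,71)
river: ρ → (71,68,-6)
river: ρ → (-6,76,23)
river: ρ → (23,62,-27)
river: ρ → (-27,46,39)
river: ρ → (39,32,-34)
ρ-cycle length = 18 (tail of 1 descent step not counted)

18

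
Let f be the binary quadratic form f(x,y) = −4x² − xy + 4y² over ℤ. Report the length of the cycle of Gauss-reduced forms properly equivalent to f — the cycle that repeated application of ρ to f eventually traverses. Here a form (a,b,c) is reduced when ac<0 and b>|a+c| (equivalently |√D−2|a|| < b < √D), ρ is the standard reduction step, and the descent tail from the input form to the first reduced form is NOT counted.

D = 65, ⌊√D⌋ = 8
descent: ρ → (4,1,-4)  [lands on river]
river: ρ → (-4,7,1)
river: ρ → (1,7,-4)
river: ρ → (-4,1,4)
river: ρ → (4,7,-1)
river: ρ → (-1,7,4)
ρ-cycle length = 6 (tail of 1 descent step not counted)

6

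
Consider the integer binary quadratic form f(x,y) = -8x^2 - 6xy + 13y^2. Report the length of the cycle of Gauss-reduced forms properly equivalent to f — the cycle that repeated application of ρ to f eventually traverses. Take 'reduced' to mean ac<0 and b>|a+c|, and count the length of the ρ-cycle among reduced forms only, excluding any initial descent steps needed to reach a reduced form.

D = 452, ⌊√D⌋ = 21
descent: ρ → (13,6,-8)  [lands on river]
river: ρ → (-8,10,11)
river: ρ → (11,12,-7)
river: ρ → (-7,16,7)
river: ρ → (7,12,-11)
river: ρ → (-11,10,8)
river: ρ → (8,6,-13)
river: ρ → (-13,20,1)
river: ρ → (1,20,-13)
river: ρ → (-13,6,8)
river: ρ → (8,10,-11)
river: ρ → (-11,12,7)
river: ρ → (7,16,-7)
river: ρ → (-7,12,11)
river: ρ → (11,10,-8)
river: ρ → (-8,6,13)
river: ρ → (13,20,-1)
river: ρ → (-1,20,13)
ρ-cycle length = 18 (tail of 1 descent step not counted)

18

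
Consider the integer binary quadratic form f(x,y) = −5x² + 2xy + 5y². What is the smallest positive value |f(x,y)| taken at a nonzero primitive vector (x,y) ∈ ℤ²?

river: ρ → (5,8,-2)
river: ρ → (-2,8,5)
river: ρ → (5,2,-5)
river: ρ → (-5,8,2)
river: ρ → (2,8,-5)
river: ρ → (-5,2,5)
closes: descent 0, river 6
min |a| on river = 2

2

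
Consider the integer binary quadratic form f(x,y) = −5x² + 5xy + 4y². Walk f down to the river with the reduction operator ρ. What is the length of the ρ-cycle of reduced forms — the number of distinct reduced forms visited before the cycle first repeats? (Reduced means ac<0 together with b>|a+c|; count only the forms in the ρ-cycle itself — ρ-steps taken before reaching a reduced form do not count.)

D = 105, ⌊√D⌋ = 10
river: ρ → (4,3,-6)
river: ρ → (-6,9,1)
river: ρ → (1,9,-6)
river: ρ → (-6,3,4)
river: ρ → (4,5,-5)
river: ρ → (-5,5,4)
ρ-cycle length = 6 (tail of 0 descent steps not counted)

6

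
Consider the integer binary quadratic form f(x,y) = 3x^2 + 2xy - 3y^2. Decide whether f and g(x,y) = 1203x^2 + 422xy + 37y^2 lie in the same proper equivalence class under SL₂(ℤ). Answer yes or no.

D₁ = 40, D₂ = 40
river cycle of f (length 6): (-3, 4, 2), (2, 4, -3), (-3, 2, 3), (3, 4, -2), (-2, 4, 3), (3, 2, -3)
river cycle of g (length 6): (3, 2, -3), (-3, 4, 2), (2, 4, -3), (-3, 2, 3), (3, 4, -2), (-2, 4, 3)
cycles coincide ⇒ equivalent

yes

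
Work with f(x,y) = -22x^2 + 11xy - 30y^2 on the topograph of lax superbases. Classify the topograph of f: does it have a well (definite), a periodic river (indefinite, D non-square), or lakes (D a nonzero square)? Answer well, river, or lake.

D = b²−4ac = 11² − 4·(-22)·(-30) = -2519
D < 0 ⇒ definite ⇒ every region one sign ⇒ single well

well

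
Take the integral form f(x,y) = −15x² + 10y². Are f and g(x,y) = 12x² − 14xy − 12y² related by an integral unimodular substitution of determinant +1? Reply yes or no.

D₁ = 600, D₂ = 772
discriminants differ ⇒ not SL₂(ℤ)-equivalent

no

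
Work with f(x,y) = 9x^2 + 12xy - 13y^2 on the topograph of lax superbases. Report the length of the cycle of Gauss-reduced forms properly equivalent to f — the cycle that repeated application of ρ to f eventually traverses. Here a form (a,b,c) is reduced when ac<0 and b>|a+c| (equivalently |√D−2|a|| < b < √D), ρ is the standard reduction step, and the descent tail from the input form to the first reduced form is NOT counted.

D = 612, ⌊√D⌋ = 24
river: ρ → (-13,14,8)
river: ρ → (8,18,-9)
river: ρ → (-9,18,8)
river: ρ → (8,14,-13)
river: ρ → (-13,12,9)
river: ρ → (9,24,-1)
river: ρ → (-1,24,9)
river: ρ → (9,12,-13)
ρ-cycle length = 8 (tail of 0 descent steps not counted)

8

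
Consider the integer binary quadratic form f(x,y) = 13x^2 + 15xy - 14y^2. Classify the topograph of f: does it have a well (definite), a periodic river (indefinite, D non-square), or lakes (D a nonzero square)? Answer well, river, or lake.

D = b²−4ac = 15² − 4·13·(-14) = 953
D > 0 non-square ⇒ indefinite ⇒ periodic river

river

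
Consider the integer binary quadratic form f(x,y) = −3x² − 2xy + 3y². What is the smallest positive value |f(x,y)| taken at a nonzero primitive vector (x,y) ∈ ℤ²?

descent: ρ → (3,2,-3)  [lands on river]
river: ρ → (-3,4,2)
river: ρ → (2,4,-3)
river: ρ → (-3,2,3)
river: ρ → (3,4,-2)
river: ρ → (-2,4,3)
closes: descent 1, river 6
min |a| on river = 2

2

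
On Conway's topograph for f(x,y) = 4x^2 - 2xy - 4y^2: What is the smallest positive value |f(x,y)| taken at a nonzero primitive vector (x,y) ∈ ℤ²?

descent: ρ → (-4,2,4)  [lands on river]
river: ρ → (4,6,-2)
river: ρ → (-2,6,4)
river: ρ → (4,2,-4)
river: ρ → (-4,6,2)
river: ρ → (2,6,-4)
closes: descent 1, river 6
min |a| on river = 2

2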